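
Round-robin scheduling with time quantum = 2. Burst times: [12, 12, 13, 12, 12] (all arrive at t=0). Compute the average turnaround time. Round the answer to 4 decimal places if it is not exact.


Time quantum = 2
Execution trace:
  J1 runs 2 units, time = 2
  J2 runs 2 units, time = 4
  J3 runs 2 units, time = 6
  J4 runs 2 units, time = 8
  J5 runs 2 units, time = 10
  J1 runs 2 units, time = 12
  J2 runs 2 units, time = 14
  J3 runs 2 units, time = 16
  J4 runs 2 units, time = 18
  J5 runs 2 units, time = 20
  J1 runs 2 units, time = 22
  J2 runs 2 units, time = 24
  J3 runs 2 units, time = 26
  J4 runs 2 units, time = 28
  J5 runs 2 units, time = 30
  J1 runs 2 units, time = 32
  J2 runs 2 units, time = 34
  J3 runs 2 units, time = 36
  J4 runs 2 units, time = 38
  J5 runs 2 units, time = 40
  J1 runs 2 units, time = 42
  J2 runs 2 units, time = 44
  J3 runs 2 units, time = 46
  J4 runs 2 units, time = 48
  J5 runs 2 units, time = 50
  J1 runs 2 units, time = 52
  J2 runs 2 units, time = 54
  J3 runs 2 units, time = 56
  J4 runs 2 units, time = 58
  J5 runs 2 units, time = 60
  J3 runs 1 units, time = 61
Finish times: [52, 54, 61, 58, 60]
Average turnaround = 285/5 = 57.0

57.0


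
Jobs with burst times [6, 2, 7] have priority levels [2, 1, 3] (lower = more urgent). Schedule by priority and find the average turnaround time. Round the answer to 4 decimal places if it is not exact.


Sort by priority (ascending = highest first):
Order: [(1, 2), (2, 6), (3, 7)]
Completion times:
  Priority 1, burst=2, C=2
  Priority 2, burst=6, C=8
  Priority 3, burst=7, C=15
Average turnaround = 25/3 = 8.3333

8.3333


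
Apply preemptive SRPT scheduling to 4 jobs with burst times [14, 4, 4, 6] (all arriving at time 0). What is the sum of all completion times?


Since all jobs arrive at t=0, SRPT equals SPT ordering.
SPT order: [4, 4, 6, 14]
Completion times:
  Job 1: p=4, C=4
  Job 2: p=4, C=8
  Job 3: p=6, C=14
  Job 4: p=14, C=28
Total completion time = 4 + 8 + 14 + 28 = 54

54


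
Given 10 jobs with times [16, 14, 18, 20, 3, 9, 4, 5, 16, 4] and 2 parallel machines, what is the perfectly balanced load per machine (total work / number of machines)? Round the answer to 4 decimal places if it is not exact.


Total processing time = 16 + 14 + 18 + 20 + 3 + 9 + 4 + 5 + 16 + 4 = 109
Number of machines = 2
Ideal balanced load = 109 / 2 = 54.5

54.5


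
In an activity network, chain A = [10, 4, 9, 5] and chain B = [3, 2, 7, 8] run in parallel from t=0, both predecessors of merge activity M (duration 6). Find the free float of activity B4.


ES(B4) = sum of predecessors on chain B = 12
EF(B4) = ES + duration = 12 + 8 = 20
Successor of B4 is M. ES(M) = max(sum(A), sum(B)) = max(28, 20) = 28
Free float = ES(successor) - EF(current) = 28 - 20 = 8

8


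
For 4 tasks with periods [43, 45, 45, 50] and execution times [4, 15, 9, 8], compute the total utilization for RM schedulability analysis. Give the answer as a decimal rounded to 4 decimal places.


Compute individual utilizations (exact fractions):
  Task 1: C/T = 4/43 (approx. 0.093)
  Task 2: C/T = 15/45 = 1/3 (approx. 0.3333)
  Task 3: C/T = 9/45 = 1/5 (approx. 0.2)
  Task 4: C/T = 8/50 = 4/25 (approx. 0.16)
Total utilization U = 4/43 + 1/3 + 1/5 + 4/25 = 2536/3225
Rounded to 4 decimal places: U = 0.7864
RM (Liu & Layland) bound for 4 tasks = 0.756828; compare with U = 2536/3225 (approx. 0.786357)
bound < U <= 1, so the RM sufficient condition is not met (inconclusive; an exact test such as response-time analysis is needed).

0.7864


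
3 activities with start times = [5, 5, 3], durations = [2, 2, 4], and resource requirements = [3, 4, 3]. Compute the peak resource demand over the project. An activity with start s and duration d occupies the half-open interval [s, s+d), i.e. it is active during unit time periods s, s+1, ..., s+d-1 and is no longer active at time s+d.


Each activity i is active on [start_i, start_i + duration_i).
Compute total resource usage per time slot:
  t=0: active resources = [], total = 0
  t=1: active resources = [], total = 0
  t=2: active resources = [], total = 0
  t=3: active resources = [3], total = 3
  t=4: active resources = [3], total = 3
  t=5: active resources = [3, 4, 3], total = 10
  t=6: active resources = [3, 4, 3], total = 10
Peak resource demand = 10

10


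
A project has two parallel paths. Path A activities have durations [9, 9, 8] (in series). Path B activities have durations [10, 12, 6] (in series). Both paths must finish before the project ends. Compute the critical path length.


Path A total = 9 + 9 + 8 = 26
Path B total = 10 + 12 + 6 = 28
Critical path = longest path = max(26, 28) = 28

28


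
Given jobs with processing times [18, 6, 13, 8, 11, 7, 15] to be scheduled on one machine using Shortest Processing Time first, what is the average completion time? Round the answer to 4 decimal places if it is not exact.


Sort jobs by processing time (SPT order): [6, 7, 8, 11, 13, 15, 18]
Compute completion times sequentially:
  Job 1: processing = 6, completes at 6
  Job 2: processing = 7, completes at 13
  Job 3: processing = 8, completes at 21
  Job 4: processing = 11, completes at 32
  Job 5: processing = 13, completes at 45
  Job 6: processing = 15, completes at 60
  Job 7: processing = 18, completes at 78
Sum of completion times = 255
Average completion time = 255/7 = 36.4286

36.4286


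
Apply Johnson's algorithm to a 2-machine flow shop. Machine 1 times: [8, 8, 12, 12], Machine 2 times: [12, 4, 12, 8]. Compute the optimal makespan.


Apply Johnson's rule:
  Group 1 (a <= b): [(1, 8, 12), (3, 12, 12)]
  Group 2 (a > b): [(4, 12, 8), (2, 8, 4)]
Optimal job order: [1, 3, 4, 2]
Schedule:
  Job 1: M1 done at 8, M2 done at 20
  Job 3: M1 done at 20, M2 done at 32
  Job 4: M1 done at 32, M2 done at 40
  Job 2: M1 done at 40, M2 done at 44
Makespan = 44

44


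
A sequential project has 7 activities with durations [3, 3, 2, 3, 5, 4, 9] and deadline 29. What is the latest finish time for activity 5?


LF(activity 5) = deadline - sum of successor durations
Successors: activities 6 through 7 with durations [4, 9]
Sum of successor durations = 13
LF = 29 - 13 = 16

16


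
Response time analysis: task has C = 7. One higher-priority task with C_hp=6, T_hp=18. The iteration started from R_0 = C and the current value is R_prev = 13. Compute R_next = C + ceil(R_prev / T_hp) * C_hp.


R_next = C + ceil(R_prev / T_hp) * C_hp
ceil(13 / 18) = ceil(0.7222) = 1
Interference = 1 * 6 = 6
R_next = 7 + 6 = 13
R_next = R_prev, so the iteration has converged (response time = 13).

13


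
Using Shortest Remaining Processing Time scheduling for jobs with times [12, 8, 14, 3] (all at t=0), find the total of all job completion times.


Since all jobs arrive at t=0, SRPT equals SPT ordering.
SPT order: [3, 8, 12, 14]
Completion times:
  Job 1: p=3, C=3
  Job 2: p=8, C=11
  Job 3: p=12, C=23
  Job 4: p=14, C=37
Total completion time = 3 + 11 + 23 + 37 = 74

74


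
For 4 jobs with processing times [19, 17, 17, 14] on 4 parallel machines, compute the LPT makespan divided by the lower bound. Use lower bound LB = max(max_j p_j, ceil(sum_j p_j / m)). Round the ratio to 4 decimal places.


LPT order: [19, 17, 17, 14]
Machine loads after assignment: [19, 17, 17, 14]
LPT makespan = 19
Lower bound = max(max_job, ceil(total/4)) = max(19, 17) = 19
Ratio = 19 / 19 = 1.0

1.0


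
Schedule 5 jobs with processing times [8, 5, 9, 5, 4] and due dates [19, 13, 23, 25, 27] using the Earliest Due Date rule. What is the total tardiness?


Sort by due date (EDD order): [(5, 13), (8, 19), (9, 23), (5, 25), (4, 27)]
Compute completion times and tardiness:
  Job 1: p=5, d=13, C=5, tardiness=max(0,5-13)=0
  Job 2: p=8, d=19, C=13, tardiness=max(0,13-19)=0
  Job 3: p=9, d=23, C=22, tardiness=max(0,22-23)=0
  Job 4: p=5, d=25, C=27, tardiness=max(0,27-25)=2
  Job 5: p=4, d=27, C=31, tardiness=max(0,31-27)=4
Total tardiness = 6

6


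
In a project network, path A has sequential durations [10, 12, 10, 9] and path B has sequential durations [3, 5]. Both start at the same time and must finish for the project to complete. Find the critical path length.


Path A total = 10 + 12 + 10 + 9 = 41
Path B total = 3 + 5 = 8
Critical path = longest path = max(41, 8) = 41

41


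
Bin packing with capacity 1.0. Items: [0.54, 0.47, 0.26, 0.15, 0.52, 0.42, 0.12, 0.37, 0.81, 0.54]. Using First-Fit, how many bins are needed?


Place items sequentially using First-Fit:
  Item 0.54 -> new Bin 1
  Item 0.47 -> new Bin 2
  Item 0.26 -> Bin 1 (now 0.8)
  Item 0.15 -> Bin 1 (now 0.95)
  Item 0.52 -> Bin 2 (now 0.99)
  Item 0.42 -> new Bin 3
  Item 0.12 -> Bin 3 (now 0.54)
  Item 0.37 -> Bin 3 (now 0.91)
  Item 0.81 -> new Bin 4
  Item 0.54 -> new Bin 5
Total bins used = 5

5


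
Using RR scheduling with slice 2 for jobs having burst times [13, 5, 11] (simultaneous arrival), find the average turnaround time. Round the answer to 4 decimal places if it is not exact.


Time quantum = 2
Execution trace:
  J1 runs 2 units, time = 2
  J2 runs 2 units, time = 4
  J3 runs 2 units, time = 6
  J1 runs 2 units, time = 8
  J2 runs 2 units, time = 10
  J3 runs 2 units, time = 12
  J1 runs 2 units, time = 14
  J2 runs 1 units, time = 15
  J3 runs 2 units, time = 17
  J1 runs 2 units, time = 19
  J3 runs 2 units, time = 21
  J1 runs 2 units, time = 23
  J3 runs 2 units, time = 25
  J1 runs 2 units, time = 27
  J3 runs 1 units, time = 28
  J1 runs 1 units, time = 29
Finish times: [29, 15, 28]
Average turnaround = 72/3 = 24.0

24.0


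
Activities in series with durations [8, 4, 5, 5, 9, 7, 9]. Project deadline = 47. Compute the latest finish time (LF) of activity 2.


LF(activity 2) = deadline - sum of successor durations
Successors: activities 3 through 7 with durations [5, 5, 9, 7, 9]
Sum of successor durations = 35
LF = 47 - 35 = 12

12


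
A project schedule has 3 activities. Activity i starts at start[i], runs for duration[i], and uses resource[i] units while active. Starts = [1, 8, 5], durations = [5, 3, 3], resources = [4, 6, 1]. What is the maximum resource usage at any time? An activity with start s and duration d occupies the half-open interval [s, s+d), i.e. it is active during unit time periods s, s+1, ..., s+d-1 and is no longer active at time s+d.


Each activity i is active on [start_i, start_i + duration_i).
Compute total resource usage per time slot:
  t=0: active resources = [], total = 0
  t=1: active resources = [4], total = 4
  t=2: active resources = [4], total = 4
  t=3: active resources = [4], total = 4
  t=4: active resources = [4], total = 4
  t=5: active resources = [4, 1], total = 5
  t=6: active resources = [1], total = 1
  t=7: active resources = [1], total = 1
  t=8: active resources = [6], total = 6
  t=9: active resources = [6], total = 6
  t=10: active resources = [6], total = 6
Peak resource demand = 6

6


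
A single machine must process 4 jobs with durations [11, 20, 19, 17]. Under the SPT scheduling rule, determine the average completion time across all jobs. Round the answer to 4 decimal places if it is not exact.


Sort jobs by processing time (SPT order): [11, 17, 19, 20]
Compute completion times sequentially:
  Job 1: processing = 11, completes at 11
  Job 2: processing = 17, completes at 28
  Job 3: processing = 19, completes at 47
  Job 4: processing = 20, completes at 67
Sum of completion times = 153
Average completion time = 153/4 = 38.25

38.25


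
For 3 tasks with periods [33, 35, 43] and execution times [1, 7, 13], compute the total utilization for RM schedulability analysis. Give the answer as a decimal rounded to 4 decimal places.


Compute individual utilizations (exact fractions):
  Task 1: C/T = 1/33 (approx. 0.0303)
  Task 2: C/T = 7/35 = 1/5 (approx. 0.2)
  Task 3: C/T = 13/43 (approx. 0.3023)
Total utilization U = 1/33 + 1/5 + 13/43 = 3779/7095
Rounded to 4 decimal places: U = 0.5326
RM (Liu & Layland) bound for 3 tasks = 0.779763; compare with U = 3779/7095 (approx. 0.532629)
U <= bound, so schedulable by RM sufficient condition.

0.5326


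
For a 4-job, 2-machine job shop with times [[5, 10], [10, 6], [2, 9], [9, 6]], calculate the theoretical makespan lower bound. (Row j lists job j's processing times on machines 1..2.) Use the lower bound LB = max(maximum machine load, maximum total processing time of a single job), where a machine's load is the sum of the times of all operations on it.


Machine loads:
  Machine 1: 5 + 10 + 2 + 9 = 26
  Machine 2: 10 + 6 + 9 + 6 = 31
Max machine load = 31
Job totals:
  Job 1: 15
  Job 2: 16
  Job 3: 11
  Job 4: 15
Max job total = 16
Lower bound = max(31, 16) = 31

31


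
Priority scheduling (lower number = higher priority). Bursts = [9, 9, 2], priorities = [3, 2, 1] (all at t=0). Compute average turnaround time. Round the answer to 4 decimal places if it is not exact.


Sort by priority (ascending = highest first):
Order: [(1, 2), (2, 9), (3, 9)]
Completion times:
  Priority 1, burst=2, C=2
  Priority 2, burst=9, C=11
  Priority 3, burst=9, C=20
Average turnaround = 33/3 = 11.0

11.0


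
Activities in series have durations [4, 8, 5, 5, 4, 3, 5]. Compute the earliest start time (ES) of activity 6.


Activity 6 starts after activities 1 through 5 complete.
Predecessor durations: [4, 8, 5, 5, 4]
ES = 4 + 8 + 5 + 5 + 4 = 26

26


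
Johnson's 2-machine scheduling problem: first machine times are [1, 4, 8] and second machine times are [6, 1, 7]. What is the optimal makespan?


Apply Johnson's rule:
  Group 1 (a <= b): [(1, 1, 6)]
  Group 2 (a > b): [(3, 8, 7), (2, 4, 1)]
Optimal job order: [1, 3, 2]
Schedule:
  Job 1: M1 done at 1, M2 done at 7
  Job 3: M1 done at 9, M2 done at 16
  Job 2: M1 done at 13, M2 done at 17
Makespan = 17

17


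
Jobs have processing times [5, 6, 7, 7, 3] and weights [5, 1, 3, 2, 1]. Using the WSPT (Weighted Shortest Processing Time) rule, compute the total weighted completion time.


Compute p/w ratios and sort ascending (WSPT): [(5, 5), (7, 3), (3, 1), (7, 2), (6, 1)]
Compute weighted completion times:
  Job (p=5,w=5): C=5, w*C=5*5=25
  Job (p=7,w=3): C=12, w*C=3*12=36
  Job (p=3,w=1): C=15, w*C=1*15=15
  Job (p=7,w=2): C=22, w*C=2*22=44
  Job (p=6,w=1): C=28, w*C=1*28=28
Total weighted completion time = 148

148


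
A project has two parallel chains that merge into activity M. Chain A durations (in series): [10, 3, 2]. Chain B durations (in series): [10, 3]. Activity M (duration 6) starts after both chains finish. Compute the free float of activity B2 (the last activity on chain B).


ES(B2) = sum of predecessors on chain B = 10
EF(B2) = ES + duration = 10 + 3 = 13
Successor of B2 is M. ES(M) = max(sum(A), sum(B)) = max(15, 13) = 15
Free float = ES(successor) - EF(current) = 15 - 13 = 2

2


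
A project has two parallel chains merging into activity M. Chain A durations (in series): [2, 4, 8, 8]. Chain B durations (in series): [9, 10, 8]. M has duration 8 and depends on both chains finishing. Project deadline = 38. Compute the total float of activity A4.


Forward pass: ES(A4) = sum of predecessors on chain A = 14
EF = ES + duration = 14 + 8 = 22
Backward pass: LF(M) = deadline = 38; LS(M) = 38 - 8 = 30
LF(A4) = LS(M) - sum(successors on chain A) = 30 - 0 = 30
LS = LF - duration = 30 - 8 = 22
Total float = LS - ES = 22 - 14 = 8

8


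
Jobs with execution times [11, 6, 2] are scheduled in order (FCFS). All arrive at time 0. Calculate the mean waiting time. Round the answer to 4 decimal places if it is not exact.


FCFS order (as given): [11, 6, 2]
Waiting times:
  Job 1: wait = 0
  Job 2: wait = 11
  Job 3: wait = 17
Sum of waiting times = 28
Average waiting time = 28/3 = 9.3333

9.3333


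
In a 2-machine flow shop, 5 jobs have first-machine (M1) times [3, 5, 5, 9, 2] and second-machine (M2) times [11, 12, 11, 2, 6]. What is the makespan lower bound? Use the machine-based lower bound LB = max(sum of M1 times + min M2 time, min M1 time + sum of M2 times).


LB1 = sum(M1 times) + min(M2 times) = 24 + 2 = 26
LB2 = min(M1 times) + sum(M2 times) = 2 + 42 = 44
Lower bound = max(LB1, LB2) = max(26, 44) = 44

44


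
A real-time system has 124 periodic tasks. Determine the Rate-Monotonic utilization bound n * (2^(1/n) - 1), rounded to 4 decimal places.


Compute 2^(1/124) = 1.0056055492
Subtract 1: 1.0056055492 - 1 = 0.0056055492
Multiply by n: 124 * 0.0056055492 = 0.6950881008
Round to 4 dp: 0.6951

0.6951


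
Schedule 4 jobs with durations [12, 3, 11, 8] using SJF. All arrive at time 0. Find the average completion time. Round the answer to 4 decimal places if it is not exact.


SJF order (ascending): [3, 8, 11, 12]
Completion times:
  Job 1: burst=3, C=3
  Job 2: burst=8, C=11
  Job 3: burst=11, C=22
  Job 4: burst=12, C=34
Average completion = 70/4 = 17.5

17.5


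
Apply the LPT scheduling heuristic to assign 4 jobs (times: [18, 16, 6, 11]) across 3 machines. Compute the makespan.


Sort jobs in decreasing order (LPT): [18, 16, 11, 6]
Assign each job to the least loaded machine:
  Machine 1: jobs [18], load = 18
  Machine 2: jobs [16], load = 16
  Machine 3: jobs [11, 6], load = 17
Makespan = max load = 18

18


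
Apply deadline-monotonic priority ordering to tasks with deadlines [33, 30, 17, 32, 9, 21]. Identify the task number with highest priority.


Sort tasks by relative deadline (ascending):
  Task 5: deadline = 9
  Task 3: deadline = 17
  Task 6: deadline = 21
  Task 2: deadline = 30
  Task 4: deadline = 32
  Task 1: deadline = 33
Priority order (highest first): [5, 3, 6, 2, 4, 1]
Highest priority task = 5

5


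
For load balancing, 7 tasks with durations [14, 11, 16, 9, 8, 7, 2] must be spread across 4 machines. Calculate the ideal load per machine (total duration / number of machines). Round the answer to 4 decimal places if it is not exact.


Total processing time = 14 + 11 + 16 + 9 + 8 + 7 + 2 = 67
Number of machines = 4
Ideal balanced load = 67 / 4 = 16.75

16.75


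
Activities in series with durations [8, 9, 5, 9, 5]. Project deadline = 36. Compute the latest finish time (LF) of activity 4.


LF(activity 4) = deadline - sum of successor durations
Successors: activities 5 through 5 with durations [5]
Sum of successor durations = 5
LF = 36 - 5 = 31

31


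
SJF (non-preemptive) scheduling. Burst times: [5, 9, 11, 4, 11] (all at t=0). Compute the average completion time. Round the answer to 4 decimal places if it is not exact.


SJF order (ascending): [4, 5, 9, 11, 11]
Completion times:
  Job 1: burst=4, C=4
  Job 2: burst=5, C=9
  Job 3: burst=9, C=18
  Job 4: burst=11, C=29
  Job 5: burst=11, C=40
Average completion = 100/5 = 20.0

20.0


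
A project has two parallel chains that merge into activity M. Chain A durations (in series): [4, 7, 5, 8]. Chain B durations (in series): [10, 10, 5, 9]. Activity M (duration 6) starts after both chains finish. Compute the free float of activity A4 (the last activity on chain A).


ES(A4) = sum of predecessors on chain A = 16
EF(A4) = ES + duration = 16 + 8 = 24
Successor of A4 is M. ES(M) = max(sum(A), sum(B)) = max(24, 34) = 34
Free float = ES(successor) - EF(current) = 34 - 24 = 10

10


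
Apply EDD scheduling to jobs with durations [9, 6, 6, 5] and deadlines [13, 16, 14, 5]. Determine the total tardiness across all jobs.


Sort by due date (EDD order): [(5, 5), (9, 13), (6, 14), (6, 16)]
Compute completion times and tardiness:
  Job 1: p=5, d=5, C=5, tardiness=max(0,5-5)=0
  Job 2: p=9, d=13, C=14, tardiness=max(0,14-13)=1
  Job 3: p=6, d=14, C=20, tardiness=max(0,20-14)=6
  Job 4: p=6, d=16, C=26, tardiness=max(0,26-16)=10
Total tardiness = 17

17


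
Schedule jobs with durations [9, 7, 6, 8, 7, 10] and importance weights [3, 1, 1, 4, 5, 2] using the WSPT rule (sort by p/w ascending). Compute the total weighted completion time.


Compute p/w ratios and sort ascending (WSPT): [(7, 5), (8, 4), (9, 3), (10, 2), (6, 1), (7, 1)]
Compute weighted completion times:
  Job (p=7,w=5): C=7, w*C=5*7=35
  Job (p=8,w=4): C=15, w*C=4*15=60
  Job (p=9,w=3): C=24, w*C=3*24=72
  Job (p=10,w=2): C=34, w*C=2*34=68
  Job (p=6,w=1): C=40, w*C=1*40=40
  Job (p=7,w=1): C=47, w*C=1*47=47
Total weighted completion time = 322

322


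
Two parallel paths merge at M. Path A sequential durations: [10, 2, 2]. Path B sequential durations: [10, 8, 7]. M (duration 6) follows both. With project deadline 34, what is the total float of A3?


Forward pass: ES(A3) = sum of predecessors on chain A = 12
EF = ES + duration = 12 + 2 = 14
Backward pass: LF(M) = deadline = 34; LS(M) = 34 - 6 = 28
LF(A3) = LS(M) - sum(successors on chain A) = 28 - 0 = 28
LS = LF - duration = 28 - 2 = 26
Total float = LS - ES = 26 - 12 = 14

14


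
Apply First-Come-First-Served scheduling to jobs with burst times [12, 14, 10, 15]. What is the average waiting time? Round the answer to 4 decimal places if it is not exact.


FCFS order (as given): [12, 14, 10, 15]
Waiting times:
  Job 1: wait = 0
  Job 2: wait = 12
  Job 3: wait = 26
  Job 4: wait = 36
Sum of waiting times = 74
Average waiting time = 74/4 = 18.5

18.5


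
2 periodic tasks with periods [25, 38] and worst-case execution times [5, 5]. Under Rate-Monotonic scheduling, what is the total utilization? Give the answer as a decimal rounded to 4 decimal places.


Compute individual utilizations (exact fractions):
  Task 1: C/T = 5/25 = 1/5 (approx. 0.2)
  Task 2: C/T = 5/38 (approx. 0.1316)
Total utilization U = 1/5 + 5/38 = 63/190
Rounded to 4 decimal places: U = 0.3316
RM (Liu & Layland) bound for 2 tasks = 0.828427; compare with U = 63/190 (approx. 0.331579)
U <= bound, so schedulable by RM sufficient condition.

0.3316


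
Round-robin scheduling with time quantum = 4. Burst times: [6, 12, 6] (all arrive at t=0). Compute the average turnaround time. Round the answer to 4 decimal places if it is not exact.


Time quantum = 4
Execution trace:
  J1 runs 4 units, time = 4
  J2 runs 4 units, time = 8
  J3 runs 4 units, time = 12
  J1 runs 2 units, time = 14
  J2 runs 4 units, time = 18
  J3 runs 2 units, time = 20
  J2 runs 4 units, time = 24
Finish times: [14, 24, 20]
Average turnaround = 58/3 = 19.3333

19.3333


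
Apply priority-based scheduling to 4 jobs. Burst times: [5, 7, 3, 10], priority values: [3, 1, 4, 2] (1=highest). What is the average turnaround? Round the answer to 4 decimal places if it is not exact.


Sort by priority (ascending = highest first):
Order: [(1, 7), (2, 10), (3, 5), (4, 3)]
Completion times:
  Priority 1, burst=7, C=7
  Priority 2, burst=10, C=17
  Priority 3, burst=5, C=22
  Priority 4, burst=3, C=25
Average turnaround = 71/4 = 17.75

17.75


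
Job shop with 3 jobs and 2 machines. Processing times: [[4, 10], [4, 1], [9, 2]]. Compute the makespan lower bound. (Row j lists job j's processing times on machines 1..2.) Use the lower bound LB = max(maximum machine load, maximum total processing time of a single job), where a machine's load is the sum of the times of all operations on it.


Machine loads:
  Machine 1: 4 + 4 + 9 = 17
  Machine 2: 10 + 1 + 2 = 13
Max machine load = 17
Job totals:
  Job 1: 14
  Job 2: 5
  Job 3: 11
Max job total = 14
Lower bound = max(17, 14) = 17

17


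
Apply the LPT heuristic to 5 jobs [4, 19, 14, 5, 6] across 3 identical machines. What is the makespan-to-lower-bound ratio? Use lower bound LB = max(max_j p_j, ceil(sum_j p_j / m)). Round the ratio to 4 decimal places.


LPT order: [19, 14, 6, 5, 4]
Machine loads after assignment: [19, 14, 15]
LPT makespan = 19
Lower bound = max(max_job, ceil(total/3)) = max(19, 16) = 19
Ratio = 19 / 19 = 1.0

1.0


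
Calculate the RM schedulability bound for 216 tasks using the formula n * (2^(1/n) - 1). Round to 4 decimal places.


Compute 2^(1/216) = 1.0032141691
Subtract 1: 1.0032141691 - 1 = 0.0032141691
Multiply by n: 216 * 0.0032141691 = 0.6942605256
Round to 4 dp: 0.6943

0.6943


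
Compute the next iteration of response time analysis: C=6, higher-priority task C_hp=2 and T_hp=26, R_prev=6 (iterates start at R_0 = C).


R_next = C + ceil(R_prev / T_hp) * C_hp
ceil(6 / 26) = ceil(0.2308) = 1
Interference = 1 * 2 = 2
R_next = 6 + 2 = 8

8


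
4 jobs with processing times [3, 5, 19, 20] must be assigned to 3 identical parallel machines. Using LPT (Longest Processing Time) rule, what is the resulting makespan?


Sort jobs in decreasing order (LPT): [20, 19, 5, 3]
Assign each job to the least loaded machine:
  Machine 1: jobs [20], load = 20
  Machine 2: jobs [19], load = 19
  Machine 3: jobs [5, 3], load = 8
Makespan = max load = 20

20


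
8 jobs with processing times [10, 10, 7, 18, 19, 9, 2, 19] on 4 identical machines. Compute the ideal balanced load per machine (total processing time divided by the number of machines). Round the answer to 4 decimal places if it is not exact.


Total processing time = 10 + 10 + 7 + 18 + 19 + 9 + 2 + 19 = 94
Number of machines = 4
Ideal balanced load = 94 / 4 = 23.5

23.5


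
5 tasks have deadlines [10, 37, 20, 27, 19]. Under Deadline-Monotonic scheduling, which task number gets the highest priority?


Sort tasks by relative deadline (ascending):
  Task 1: deadline = 10
  Task 5: deadline = 19
  Task 3: deadline = 20
  Task 4: deadline = 27
  Task 2: deadline = 37
Priority order (highest first): [1, 5, 3, 4, 2]
Highest priority task = 1

1


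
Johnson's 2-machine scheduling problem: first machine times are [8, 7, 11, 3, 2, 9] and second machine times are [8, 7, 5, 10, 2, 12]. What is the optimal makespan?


Apply Johnson's rule:
  Group 1 (a <= b): [(5, 2, 2), (4, 3, 10), (2, 7, 7), (1, 8, 8), (6, 9, 12)]
  Group 2 (a > b): [(3, 11, 5)]
Optimal job order: [5, 4, 2, 1, 6, 3]
Schedule:
  Job 5: M1 done at 2, M2 done at 4
  Job 4: M1 done at 5, M2 done at 15
  Job 2: M1 done at 12, M2 done at 22
  Job 1: M1 done at 20, M2 done at 30
  Job 6: M1 done at 29, M2 done at 42
  Job 3: M1 done at 40, M2 done at 47
Makespan = 47

47


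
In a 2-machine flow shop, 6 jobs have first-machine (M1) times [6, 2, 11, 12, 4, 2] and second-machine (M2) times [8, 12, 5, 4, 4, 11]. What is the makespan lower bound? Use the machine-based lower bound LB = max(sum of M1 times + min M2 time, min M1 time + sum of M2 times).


LB1 = sum(M1 times) + min(M2 times) = 37 + 4 = 41
LB2 = min(M1 times) + sum(M2 times) = 2 + 44 = 46
Lower bound = max(LB1, LB2) = max(41, 46) = 46

46


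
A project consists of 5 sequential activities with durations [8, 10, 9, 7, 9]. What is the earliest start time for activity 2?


Activity 2 starts after activities 1 through 1 complete.
Predecessor durations: [8]
ES = 8 = 8

8


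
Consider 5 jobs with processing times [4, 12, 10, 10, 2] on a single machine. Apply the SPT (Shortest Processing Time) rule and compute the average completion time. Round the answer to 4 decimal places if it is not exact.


Sort jobs by processing time (SPT order): [2, 4, 10, 10, 12]
Compute completion times sequentially:
  Job 1: processing = 2, completes at 2
  Job 2: processing = 4, completes at 6
  Job 3: processing = 10, completes at 16
  Job 4: processing = 10, completes at 26
  Job 5: processing = 12, completes at 38
Sum of completion times = 88
Average completion time = 88/5 = 17.6

17.6


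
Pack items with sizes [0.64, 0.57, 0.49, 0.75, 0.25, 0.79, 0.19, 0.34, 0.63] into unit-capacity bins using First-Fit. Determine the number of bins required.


Place items sequentially using First-Fit:
  Item 0.64 -> new Bin 1
  Item 0.57 -> new Bin 2
  Item 0.49 -> new Bin 3
  Item 0.75 -> new Bin 4
  Item 0.25 -> Bin 1 (now 0.89)
  Item 0.79 -> new Bin 5
  Item 0.19 -> Bin 2 (now 0.76)
  Item 0.34 -> Bin 3 (now 0.83)
  Item 0.63 -> new Bin 6
Total bins used = 6

6


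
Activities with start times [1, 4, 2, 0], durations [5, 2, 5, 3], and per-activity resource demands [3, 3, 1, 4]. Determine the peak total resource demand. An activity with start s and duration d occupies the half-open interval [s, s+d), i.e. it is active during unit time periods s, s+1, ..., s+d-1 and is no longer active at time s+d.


Each activity i is active on [start_i, start_i + duration_i).
Compute total resource usage per time slot:
  t=0: active resources = [4], total = 4
  t=1: active resources = [3, 4], total = 7
  t=2: active resources = [3, 1, 4], total = 8
  t=3: active resources = [3, 1], total = 4
  t=4: active resources = [3, 3, 1], total = 7
  t=5: active resources = [3, 3, 1], total = 7
  t=6: active resources = [1], total = 1
Peak resource demand = 8

8


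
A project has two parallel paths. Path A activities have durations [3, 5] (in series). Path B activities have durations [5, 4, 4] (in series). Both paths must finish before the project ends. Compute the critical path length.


Path A total = 3 + 5 = 8
Path B total = 5 + 4 + 4 = 13
Critical path = longest path = max(8, 13) = 13

13


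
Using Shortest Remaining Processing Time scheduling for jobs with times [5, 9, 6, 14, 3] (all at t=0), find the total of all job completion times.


Since all jobs arrive at t=0, SRPT equals SPT ordering.
SPT order: [3, 5, 6, 9, 14]
Completion times:
  Job 1: p=3, C=3
  Job 2: p=5, C=8
  Job 3: p=6, C=14
  Job 4: p=9, C=23
  Job 5: p=14, C=37
Total completion time = 3 + 8 + 14 + 23 + 37 = 85

85


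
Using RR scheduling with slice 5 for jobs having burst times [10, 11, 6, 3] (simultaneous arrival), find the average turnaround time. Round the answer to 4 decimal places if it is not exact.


Time quantum = 5
Execution trace:
  J1 runs 5 units, time = 5
  J2 runs 5 units, time = 10
  J3 runs 5 units, time = 15
  J4 runs 3 units, time = 18
  J1 runs 5 units, time = 23
  J2 runs 5 units, time = 28
  J3 runs 1 units, time = 29
  J2 runs 1 units, time = 30
Finish times: [23, 30, 29, 18]
Average turnaround = 100/4 = 25.0

25.0


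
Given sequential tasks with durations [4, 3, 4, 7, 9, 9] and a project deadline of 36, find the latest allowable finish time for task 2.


LF(activity 2) = deadline - sum of successor durations
Successors: activities 3 through 6 with durations [4, 7, 9, 9]
Sum of successor durations = 29
LF = 36 - 29 = 7

7


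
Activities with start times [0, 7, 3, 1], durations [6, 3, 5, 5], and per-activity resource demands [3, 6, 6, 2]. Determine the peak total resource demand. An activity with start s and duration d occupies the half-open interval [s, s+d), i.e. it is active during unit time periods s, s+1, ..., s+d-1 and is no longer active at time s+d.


Each activity i is active on [start_i, start_i + duration_i).
Compute total resource usage per time slot:
  t=0: active resources = [3], total = 3
  t=1: active resources = [3, 2], total = 5
  t=2: active resources = [3, 2], total = 5
  t=3: active resources = [3, 6, 2], total = 11
  t=4: active resources = [3, 6, 2], total = 11
  t=5: active resources = [3, 6, 2], total = 11
  t=6: active resources = [6], total = 6
  t=7: active resources = [6, 6], total = 12
  t=8: active resources = [6], total = 6
  t=9: active resources = [6], total = 6
Peak resource demand = 12

12


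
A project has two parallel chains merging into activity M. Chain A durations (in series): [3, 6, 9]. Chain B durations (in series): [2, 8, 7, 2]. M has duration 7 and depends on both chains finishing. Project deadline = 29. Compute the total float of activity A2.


Forward pass: ES(A2) = sum of predecessors on chain A = 3
EF = ES + duration = 3 + 6 = 9
Backward pass: LF(M) = deadline = 29; LS(M) = 29 - 7 = 22
LF(A2) = LS(M) - sum(successors on chain A) = 22 - 9 = 13
LS = LF - duration = 13 - 6 = 7
Total float = LS - ES = 7 - 3 = 4

4


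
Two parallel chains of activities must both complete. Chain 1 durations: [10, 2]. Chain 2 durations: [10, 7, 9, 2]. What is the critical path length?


Path A total = 10 + 2 = 12
Path B total = 10 + 7 + 9 + 2 = 28
Critical path = longest path = max(12, 28) = 28

28


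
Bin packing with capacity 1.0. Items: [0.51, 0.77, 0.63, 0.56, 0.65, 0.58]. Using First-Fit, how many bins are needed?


Place items sequentially using First-Fit:
  Item 0.51 -> new Bin 1
  Item 0.77 -> new Bin 2
  Item 0.63 -> new Bin 3
  Item 0.56 -> new Bin 4
  Item 0.65 -> new Bin 5
  Item 0.58 -> new Bin 6
Total bins used = 6

6


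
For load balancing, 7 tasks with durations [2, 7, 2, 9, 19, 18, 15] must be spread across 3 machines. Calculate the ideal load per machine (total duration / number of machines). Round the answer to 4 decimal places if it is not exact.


Total processing time = 2 + 7 + 2 + 9 + 19 + 18 + 15 = 72
Number of machines = 3
Ideal balanced load = 72 / 3 = 24.0

24.0


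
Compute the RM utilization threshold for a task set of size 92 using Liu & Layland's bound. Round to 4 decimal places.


Compute 2^(1/92) = 1.0075626620
Subtract 1: 1.0075626620 - 1 = 0.0075626620
Multiply by n: 92 * 0.0075626620 = 0.6957649040
Round to 4 dp: 0.6958

0.6958


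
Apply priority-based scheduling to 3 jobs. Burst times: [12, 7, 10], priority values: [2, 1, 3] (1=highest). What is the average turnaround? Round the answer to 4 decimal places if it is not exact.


Sort by priority (ascending = highest first):
Order: [(1, 7), (2, 12), (3, 10)]
Completion times:
  Priority 1, burst=7, C=7
  Priority 2, burst=12, C=19
  Priority 3, burst=10, C=29
Average turnaround = 55/3 = 18.3333

18.3333


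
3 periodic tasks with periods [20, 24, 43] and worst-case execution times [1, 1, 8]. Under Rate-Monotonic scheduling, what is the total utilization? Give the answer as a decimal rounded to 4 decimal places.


Compute individual utilizations (exact fractions):
  Task 1: C/T = 1/20 (approx. 0.05)
  Task 2: C/T = 1/24 (approx. 0.0417)
  Task 3: C/T = 8/43 (approx. 0.186)
Total utilization U = 1/20 + 1/24 + 8/43 = 1433/5160
Rounded to 4 decimal places: U = 0.2777
RM (Liu & Layland) bound for 3 tasks = 0.779763; compare with U = 1433/5160 (approx. 0.277713)
U <= bound, so schedulable by RM sufficient condition.

0.2777


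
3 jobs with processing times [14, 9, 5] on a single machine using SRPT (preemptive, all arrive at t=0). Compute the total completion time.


Since all jobs arrive at t=0, SRPT equals SPT ordering.
SPT order: [5, 9, 14]
Completion times:
  Job 1: p=5, C=5
  Job 2: p=9, C=14
  Job 3: p=14, C=28
Total completion time = 5 + 14 + 28 = 47

47


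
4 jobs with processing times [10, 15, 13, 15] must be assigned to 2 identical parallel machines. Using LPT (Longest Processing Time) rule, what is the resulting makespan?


Sort jobs in decreasing order (LPT): [15, 15, 13, 10]
Assign each job to the least loaded machine:
  Machine 1: jobs [15, 13], load = 28
  Machine 2: jobs [15, 10], load = 25
Makespan = max load = 28

28


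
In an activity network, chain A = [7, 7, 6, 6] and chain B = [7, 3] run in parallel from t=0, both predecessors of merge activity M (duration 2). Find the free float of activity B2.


ES(B2) = sum of predecessors on chain B = 7
EF(B2) = ES + duration = 7 + 3 = 10
Successor of B2 is M. ES(M) = max(sum(A), sum(B)) = max(26, 10) = 26
Free float = ES(successor) - EF(current) = 26 - 10 = 16

16


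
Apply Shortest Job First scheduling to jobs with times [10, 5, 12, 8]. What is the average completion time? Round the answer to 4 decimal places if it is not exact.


SJF order (ascending): [5, 8, 10, 12]
Completion times:
  Job 1: burst=5, C=5
  Job 2: burst=8, C=13
  Job 3: burst=10, C=23
  Job 4: burst=12, C=35
Average completion = 76/4 = 19.0

19.0


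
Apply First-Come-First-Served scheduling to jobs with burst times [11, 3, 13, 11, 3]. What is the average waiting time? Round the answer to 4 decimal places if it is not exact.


FCFS order (as given): [11, 3, 13, 11, 3]
Waiting times:
  Job 1: wait = 0
  Job 2: wait = 11
  Job 3: wait = 14
  Job 4: wait = 27
  Job 5: wait = 38
Sum of waiting times = 90
Average waiting time = 90/5 = 18.0

18.0


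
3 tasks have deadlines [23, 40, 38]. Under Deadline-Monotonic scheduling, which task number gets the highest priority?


Sort tasks by relative deadline (ascending):
  Task 1: deadline = 23
  Task 3: deadline = 38
  Task 2: deadline = 40
Priority order (highest first): [1, 3, 2]
Highest priority task = 1

1


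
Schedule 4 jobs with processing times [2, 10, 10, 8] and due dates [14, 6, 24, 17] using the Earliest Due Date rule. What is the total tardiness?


Sort by due date (EDD order): [(10, 6), (2, 14), (8, 17), (10, 24)]
Compute completion times and tardiness:
  Job 1: p=10, d=6, C=10, tardiness=max(0,10-6)=4
  Job 2: p=2, d=14, C=12, tardiness=max(0,12-14)=0
  Job 3: p=8, d=17, C=20, tardiness=max(0,20-17)=3
  Job 4: p=10, d=24, C=30, tardiness=max(0,30-24)=6
Total tardiness = 13

13


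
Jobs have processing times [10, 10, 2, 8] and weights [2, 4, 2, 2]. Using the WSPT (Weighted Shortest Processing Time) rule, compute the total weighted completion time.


Compute p/w ratios and sort ascending (WSPT): [(2, 2), (10, 4), (8, 2), (10, 2)]
Compute weighted completion times:
  Job (p=2,w=2): C=2, w*C=2*2=4
  Job (p=10,w=4): C=12, w*C=4*12=48
  Job (p=8,w=2): C=20, w*C=2*20=40
  Job (p=10,w=2): C=30, w*C=2*30=60
Total weighted completion time = 152

152


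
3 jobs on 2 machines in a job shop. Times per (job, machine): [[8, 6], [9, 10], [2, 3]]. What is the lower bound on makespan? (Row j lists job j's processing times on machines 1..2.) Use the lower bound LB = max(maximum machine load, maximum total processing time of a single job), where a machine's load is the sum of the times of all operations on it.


Machine loads:
  Machine 1: 8 + 9 + 2 = 19
  Machine 2: 6 + 10 + 3 = 19
Max machine load = 19
Job totals:
  Job 1: 14
  Job 2: 19
  Job 3: 5
Max job total = 19
Lower bound = max(19, 19) = 19

19


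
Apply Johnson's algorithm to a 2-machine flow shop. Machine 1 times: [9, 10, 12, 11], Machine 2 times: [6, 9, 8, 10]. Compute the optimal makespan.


Apply Johnson's rule:
  Group 1 (a <= b): []
  Group 2 (a > b): [(4, 11, 10), (2, 10, 9), (3, 12, 8), (1, 9, 6)]
Optimal job order: [4, 2, 3, 1]
Schedule:
  Job 4: M1 done at 11, M2 done at 21
  Job 2: M1 done at 21, M2 done at 30
  Job 3: M1 done at 33, M2 done at 41
  Job 1: M1 done at 42, M2 done at 48
Makespan = 48

48


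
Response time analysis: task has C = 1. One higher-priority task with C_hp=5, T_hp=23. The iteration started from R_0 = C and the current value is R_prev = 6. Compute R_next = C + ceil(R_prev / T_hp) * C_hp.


R_next = C + ceil(R_prev / T_hp) * C_hp
ceil(6 / 23) = ceil(0.2609) = 1
Interference = 1 * 5 = 5
R_next = 1 + 5 = 6
R_next = R_prev, so the iteration has converged (response time = 6).

6


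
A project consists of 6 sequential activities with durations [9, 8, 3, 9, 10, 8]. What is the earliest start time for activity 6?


Activity 6 starts after activities 1 through 5 complete.
Predecessor durations: [9, 8, 3, 9, 10]
ES = 9 + 8 + 3 + 9 + 10 = 39

39


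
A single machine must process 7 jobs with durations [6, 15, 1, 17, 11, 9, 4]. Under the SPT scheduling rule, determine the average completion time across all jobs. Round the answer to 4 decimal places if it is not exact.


Sort jobs by processing time (SPT order): [1, 4, 6, 9, 11, 15, 17]
Compute completion times sequentially:
  Job 1: processing = 1, completes at 1
  Job 2: processing = 4, completes at 5
  Job 3: processing = 6, completes at 11
  Job 4: processing = 9, completes at 20
  Job 5: processing = 11, completes at 31
  Job 6: processing = 15, completes at 46
  Job 7: processing = 17, completes at 63
Sum of completion times = 177
Average completion time = 177/7 = 25.2857

25.2857


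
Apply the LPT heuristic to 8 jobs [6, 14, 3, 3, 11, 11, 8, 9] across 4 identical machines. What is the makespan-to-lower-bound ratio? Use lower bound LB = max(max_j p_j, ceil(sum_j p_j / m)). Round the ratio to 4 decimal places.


LPT order: [14, 11, 11, 9, 8, 6, 3, 3]
Machine loads after assignment: [17, 17, 14, 17]
LPT makespan = 17
Lower bound = max(max_job, ceil(total/4)) = max(14, 17) = 17
Ratio = 17 / 17 = 1.0

1.0


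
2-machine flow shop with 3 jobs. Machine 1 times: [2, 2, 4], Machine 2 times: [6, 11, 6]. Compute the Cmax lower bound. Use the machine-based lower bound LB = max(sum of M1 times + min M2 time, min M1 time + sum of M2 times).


LB1 = sum(M1 times) + min(M2 times) = 8 + 6 = 14
LB2 = min(M1 times) + sum(M2 times) = 2 + 23 = 25
Lower bound = max(LB1, LB2) = max(14, 25) = 25

25
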